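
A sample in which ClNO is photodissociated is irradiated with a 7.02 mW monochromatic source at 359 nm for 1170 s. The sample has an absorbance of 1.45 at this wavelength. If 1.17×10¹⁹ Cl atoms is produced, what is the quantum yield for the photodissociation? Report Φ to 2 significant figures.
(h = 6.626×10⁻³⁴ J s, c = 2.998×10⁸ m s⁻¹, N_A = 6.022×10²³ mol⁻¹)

Φ = 0.82

Product: 1.17×10¹⁹ / 6.022×10²³ = 1.943×10⁻⁵ mol.
Photon energy at 359 nm: hc/λ = (6.626×10⁻³⁴)(2.998×10⁸)/(359×10⁻⁹) = 5.533×10⁻¹⁹ J.
Energy delivered: (7.02 mW)(1170 s) = 8.213 J.
Photons incident: 8.213 / 5.533×10⁻¹⁹ = 1.484×10¹⁹, i.e. 1.484×10¹⁹/6.022×10²³ = 2.464×10⁻⁵ mol.
Fraction absorbed: 1 − 10^(−1.45) = 0.9645.
Photons absorbed: 0.9645 × 2.464×10⁻⁵ = 2.377×10⁻⁵ mol.
Φ = 1.943×10⁻⁵ mol / 2.377×10⁻⁵ mol photons = 0.82.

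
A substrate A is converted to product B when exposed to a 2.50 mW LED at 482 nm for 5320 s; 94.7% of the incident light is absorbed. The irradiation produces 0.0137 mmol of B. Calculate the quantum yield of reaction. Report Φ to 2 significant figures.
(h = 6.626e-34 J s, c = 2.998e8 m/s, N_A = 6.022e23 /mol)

Φ = 0.27

Product: 0.0137 mmol = 1.37e-5 mol.
Photon energy at 482 nm: hc/λ = (6.626e-34)(2.998e8)/(482e-9) = 4.121e-19 J.
Energy delivered: (2.50 mW)(5320 s) = 13.30 J.
Photons incident: 13.30 / 4.121e-19 = 3.227e19, i.e. 3.227e19/6.022e23 = 5.359e-5 mol.
Photons absorbed: 0.947 × 5.359e-5 = 5.075e-5 mol.
Φ = 1.37e-5 mol / 5.075e-5 mol photons = 0.27.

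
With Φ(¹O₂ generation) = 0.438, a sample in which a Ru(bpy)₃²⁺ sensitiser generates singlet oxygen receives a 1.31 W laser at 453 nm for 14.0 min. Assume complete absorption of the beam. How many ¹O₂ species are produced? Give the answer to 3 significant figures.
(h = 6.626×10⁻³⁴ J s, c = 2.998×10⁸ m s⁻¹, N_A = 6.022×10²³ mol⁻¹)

1.10×10²¹ species

Photon energy at 453 nm: hc/λ = (6.626×10⁻³⁴)(2.998×10⁸)/(453×10⁻⁹) = 4.385×10⁻¹⁹ J.
Energy delivered: (1.31 W)(840 s) = 1100 J.
Photons incident: 1100 / 4.385×10⁻¹⁹ = 2.509×10²¹, i.e. 2.509×10²¹/6.022×10²³ = 0.004166 mol.
Product: Φ × n_abs = 0.438 × 0.004166 = 0.001825 mol.
As a count: 0.001825 × 6.022×10²³ = 1.10×10²¹.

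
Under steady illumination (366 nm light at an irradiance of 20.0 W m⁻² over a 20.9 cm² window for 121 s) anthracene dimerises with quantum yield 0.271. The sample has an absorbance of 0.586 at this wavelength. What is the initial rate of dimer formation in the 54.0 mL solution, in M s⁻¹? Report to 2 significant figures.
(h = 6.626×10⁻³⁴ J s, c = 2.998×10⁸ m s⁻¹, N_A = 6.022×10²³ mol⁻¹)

Photon energy at 366 nm: hc/λ = (6.626×10⁻³⁴)(2.998×10⁸)/(366×10⁻⁹) = 5.428×10⁻¹⁹ J.
Energy delivered: (20.0 W m⁻²)(20.9×10⁻⁴ m²)(121 s) = 5.058 J.
Photons incident: 5.058 / 5.428×10⁻¹⁹ = 9.318×10¹⁸, i.e. 9.318×10¹⁸/6.022×10²³ = 1.547×10⁻⁵ mol.
Fraction absorbed: 1 − 10^(−0.586) = 0.7406.
Photons absorbed: 0.7406 × 1.547×10⁻⁵ = 1.146×10⁻⁵ mol.
Product formed: 0.271 × 1.146×10⁻⁵ = 3.106×10⁻⁶ mol.
Rate: 3.106×10⁻⁶ mol / (121 s × 0.054 L) = 4.8×10⁻⁷ M s⁻¹.

4.8×10⁻⁷ M s⁻¹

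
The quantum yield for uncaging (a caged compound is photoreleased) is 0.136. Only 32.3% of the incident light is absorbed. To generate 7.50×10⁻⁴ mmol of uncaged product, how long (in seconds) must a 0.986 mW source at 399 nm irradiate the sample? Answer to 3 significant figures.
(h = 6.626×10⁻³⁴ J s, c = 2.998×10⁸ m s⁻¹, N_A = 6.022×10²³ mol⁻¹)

Product: 7.50×10⁻⁴ mmol = 7.50×10⁻⁷ mol.
Photons that must be absorbed: 7.50×10⁻⁷ / 0.136 = 5.515×10⁻⁶ mol.
Incident photons needed: 5.515×10⁻⁶ / 0.323 = 1.707×10⁻⁵ mol.
Photon energy: hc/λ = 4.979×10⁻¹⁹ J; per mole, 2.998×10⁵ J mol⁻¹.
Energy required: 1.707×10⁻⁵ × 2.998×10⁵ = 5.118 J.
Time: 5.118 J / 0.000986 W = 5190 s.

t ≈ 5190 s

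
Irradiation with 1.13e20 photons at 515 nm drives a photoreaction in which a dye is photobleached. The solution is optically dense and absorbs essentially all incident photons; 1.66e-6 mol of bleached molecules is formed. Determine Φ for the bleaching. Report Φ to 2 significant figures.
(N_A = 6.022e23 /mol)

Φ = 0.0088

Moles of photons: 1.13e20 / 6.022e23 = 1.876e-4 mol.
Φ = 1.66e-6 mol / 1.876e-4 mol photons = 0.0088.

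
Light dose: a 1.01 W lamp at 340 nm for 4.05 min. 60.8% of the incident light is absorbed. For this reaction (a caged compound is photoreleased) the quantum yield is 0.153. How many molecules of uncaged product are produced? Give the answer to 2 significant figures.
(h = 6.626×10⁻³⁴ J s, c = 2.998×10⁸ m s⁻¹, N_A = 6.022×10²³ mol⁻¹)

3.9×10¹⁹ molecules

Photon energy at 340 nm: hc/λ = (6.626×10⁻³⁴)(2.998×10⁸)/(340×10⁻⁹) = 5.843×10⁻¹⁹ J.
Energy delivered: (1.01 W)(243 s) = 245.4 J.
Photons incident: 245.4 / 5.843×10⁻¹⁹ = 4.200×10²⁰, i.e. 4.200×10²⁰/6.022×10²³ = 6.974×10⁻⁴ mol.
Photons absorbed: 0.608 × 6.974×10⁻⁴ = 4.240×10⁻⁴ mol.
Product: Φ × n_abs = 0.153 × 4.240×10⁻⁴ = 6.487×10⁻⁵ mol.
As a count: 6.487×10⁻⁵ × 6.022×10²³ = 3.9×10¹⁹.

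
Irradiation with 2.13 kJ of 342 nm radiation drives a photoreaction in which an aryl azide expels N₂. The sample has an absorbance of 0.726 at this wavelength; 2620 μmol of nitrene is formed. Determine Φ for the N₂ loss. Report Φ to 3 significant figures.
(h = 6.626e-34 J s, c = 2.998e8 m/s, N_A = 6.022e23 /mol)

Φ = 0.530

Product: 2620 μmol = 0.00262 mol.
Photon energy at 342 nm: hc/λ = (6.626e-34)(2.998e8)/(342e-9) = 5.808e-19 J.
Incident energy: 2.13 kJ = 2130 J.
Photons incident: 2130 / 5.808e-19 = 3.667e21, i.e. 3.667e21/6.022e23 = 0.006089 mol.
Fraction absorbed: 1 − 10^(−0.726) = 0.8121.
Photons absorbed: 0.8121 × 0.006089 = 0.004945 mol.
Φ = 0.00262 mol / 0.004945 mol photons = 0.530.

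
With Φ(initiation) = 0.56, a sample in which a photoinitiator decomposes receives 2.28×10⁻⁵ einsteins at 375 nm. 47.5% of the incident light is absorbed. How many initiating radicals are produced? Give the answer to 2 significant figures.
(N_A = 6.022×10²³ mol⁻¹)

3.7×10¹⁸ initiating radicals

Photons absorbed: 0.475 × 2.28×10⁻⁵ = 1.083×10⁻⁵ mol.
Product: Φ × n_abs = 0.56 × 1.083×10⁻⁵ = 6.065×10⁻⁶ mol.
As a count: 6.065×10⁻⁶ × 6.022×10²³ = 3.7×10¹⁸.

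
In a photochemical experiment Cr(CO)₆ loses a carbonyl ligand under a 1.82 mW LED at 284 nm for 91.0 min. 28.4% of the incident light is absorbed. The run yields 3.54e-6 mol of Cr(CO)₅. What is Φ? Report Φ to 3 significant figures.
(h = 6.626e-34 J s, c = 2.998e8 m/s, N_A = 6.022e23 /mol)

Photon energy at 284 nm: hc/λ = (6.626e-34)(2.998e8)/(284e-9) = 6.995e-19 J.
Energy delivered: (1.82 mW)(5460 s) = 9.937 J.
Photons incident: 9.937 / 6.995e-19 = 1.421e19, i.e. 1.421e19/6.022e23 = 2.360e-5 mol.
Photons absorbed: 0.284 × 2.360e-5 = 6.702e-6 mol.
Φ = 3.54e-6 mol / 6.702e-6 mol photons = 0.528.

Φ = 0.528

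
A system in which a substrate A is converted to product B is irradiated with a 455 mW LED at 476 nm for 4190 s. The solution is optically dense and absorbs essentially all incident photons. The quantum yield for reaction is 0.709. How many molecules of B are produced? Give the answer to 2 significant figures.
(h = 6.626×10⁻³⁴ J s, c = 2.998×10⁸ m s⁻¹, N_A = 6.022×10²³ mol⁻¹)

Photon energy at 476 nm: hc/λ = (6.626×10⁻³⁴)(2.998×10⁸)/(476×10⁻⁹) = 4.173×10⁻¹⁹ J.
Energy delivered: (455 mW)(4190 s) = 1906 J.
Photons incident: 1906 / 4.173×10⁻¹⁹ = 4.567×10²¹, i.e. 4.567×10²¹/6.022×10²³ = 0.007584 mol.
Product: Φ × n_abs = 0.709 × 0.007584 = 0.005377 mol.
As a count: 0.005377 × 6.022×10²³ = 3.2×10²¹.

3.2×10²¹ molecules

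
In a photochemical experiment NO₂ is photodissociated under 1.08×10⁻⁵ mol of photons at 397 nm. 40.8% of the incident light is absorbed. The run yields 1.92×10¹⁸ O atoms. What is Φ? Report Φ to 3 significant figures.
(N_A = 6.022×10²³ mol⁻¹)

Φ = 0.724

Product: 1.92×10¹⁸ / 6.022×10²³ = 3.188×10⁻⁶ mol.
Photons absorbed: 0.408 × 1.08×10⁻⁵ = 4.406×10⁻⁶ mol.
Φ = 3.188×10⁻⁶ mol / 4.406×10⁻⁶ mol photons = 0.724.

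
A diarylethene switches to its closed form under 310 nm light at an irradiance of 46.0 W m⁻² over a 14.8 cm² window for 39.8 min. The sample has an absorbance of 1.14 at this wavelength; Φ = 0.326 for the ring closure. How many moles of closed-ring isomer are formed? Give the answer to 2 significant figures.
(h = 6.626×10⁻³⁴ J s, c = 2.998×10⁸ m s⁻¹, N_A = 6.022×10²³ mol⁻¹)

Photon energy at 310 nm: hc/λ = (6.626×10⁻³⁴)(2.998×10⁸)/(310×10⁻⁹) = 6.408×10⁻¹⁹ J.
Energy delivered: (46.0 W m⁻²)(14.8×10⁻⁴ m²)(2388 s) = 162.6 J.
Photons incident: 162.6 / 6.408×10⁻¹⁹ = 2.537×10²⁰, i.e. 2.537×10²⁰/6.022×10²³ = 4.213×10⁻⁴ mol.
Fraction absorbed: 1 − 10^(−1.14) = 0.9276.
Photons absorbed: 0.9276 × 4.213×10⁻⁴ = 3.908×10⁻⁴ mol.
Product: Φ × n_abs = 0.326 × 3.908×10⁻⁴ = 1.274×10⁻⁴ mol.

1.3×10⁻⁴ mol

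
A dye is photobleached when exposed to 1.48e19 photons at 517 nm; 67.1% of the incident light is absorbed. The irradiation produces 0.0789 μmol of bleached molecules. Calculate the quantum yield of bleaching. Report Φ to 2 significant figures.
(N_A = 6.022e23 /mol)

Product: 0.0789 μmol = 7.89e-8 mol.
Moles of photons: 1.48e19 / 6.022e23 = 2.458e-5 mol.
Photons absorbed: 0.671 × 2.458e-5 = 1.649e-5 mol.
Φ = 7.89e-8 mol / 1.649e-5 mol photons = 0.0048.

Φ = 0.0048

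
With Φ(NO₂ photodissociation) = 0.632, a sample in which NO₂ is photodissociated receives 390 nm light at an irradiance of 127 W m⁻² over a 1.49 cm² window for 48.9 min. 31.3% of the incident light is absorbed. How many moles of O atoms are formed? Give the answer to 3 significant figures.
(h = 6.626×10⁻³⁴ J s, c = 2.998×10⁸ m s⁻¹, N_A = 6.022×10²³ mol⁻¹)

3.58×10⁻⁵ mol

Photon energy at 390 nm: hc/λ = (6.626×10⁻³⁴)(2.998×10⁸)/(390×10⁻⁹) = 5.094×10⁻¹⁹ J.
Energy delivered: (127 W m⁻²)(1.49×10⁻⁴ m²)(2934 s) = 55.52 J.
Photons incident: 55.52 / 5.094×10⁻¹⁹ = 1.090×10²⁰, i.e. 1.090×10²⁰/6.022×10²³ = 1.810×10⁻⁴ mol.
Photons absorbed: 0.313 × 1.810×10⁻⁴ = 5.665×10⁻⁵ mol.
Product: Φ × n_abs = 0.632 × 5.665×10⁻⁵ = 3.580×10⁻⁵ mol.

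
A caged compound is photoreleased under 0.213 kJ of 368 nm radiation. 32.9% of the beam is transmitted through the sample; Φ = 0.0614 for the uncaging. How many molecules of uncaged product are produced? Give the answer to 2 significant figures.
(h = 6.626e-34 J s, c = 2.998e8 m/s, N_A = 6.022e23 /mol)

Photon energy at 368 nm: hc/λ = (6.626e-34)(2.998e8)/(368e-9) = 5.398e-19 J.
Incident energy: 0.213 kJ = 213 J.
Photons incident: 213 / 5.398e-19 = 3.946e20, i.e. 3.946e20/6.022e23 = 6.553e-4 mol.
Fraction absorbed: 1 − 32.9/100 = 0.6710.
Photons absorbed: 0.6710 × 6.553e-4 = 4.397e-4 mol.
Product: Φ × n_abs = 0.0614 × 4.397e-4 = 2.700e-5 mol.
As a count: 2.700e-5 × 6.022e23 = 1.6e19.

1.6e19 molecules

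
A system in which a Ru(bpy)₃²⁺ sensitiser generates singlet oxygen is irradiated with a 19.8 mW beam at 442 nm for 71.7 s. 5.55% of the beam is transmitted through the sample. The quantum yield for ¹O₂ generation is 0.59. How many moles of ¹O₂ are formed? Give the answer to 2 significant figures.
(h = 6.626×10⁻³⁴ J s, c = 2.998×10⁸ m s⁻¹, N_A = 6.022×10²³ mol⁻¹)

Photon energy at 442 nm: hc/λ = (6.626×10⁻³⁴)(2.998×10⁸)/(442×10⁻⁹) = 4.494×10⁻¹⁹ J.
Energy delivered: (19.8 mW)(71.7 s) = 1.420 J.
Photons incident: 1.420 / 4.494×10⁻¹⁹ = 3.160×10¹⁸, i.e. 3.160×10¹⁸/6.022×10²³ = 5.247×10⁻⁶ mol.
Fraction absorbed: 1 − 5.55/100 = 0.9445.
Photons absorbed: 0.9445 × 5.247×10⁻⁶ = 4.956×10⁻⁶ mol.
Product: Φ × n_abs = 0.59 × 4.956×10⁻⁶ = 2.924×10⁻⁶ mol.

2.9×10⁻⁶ mol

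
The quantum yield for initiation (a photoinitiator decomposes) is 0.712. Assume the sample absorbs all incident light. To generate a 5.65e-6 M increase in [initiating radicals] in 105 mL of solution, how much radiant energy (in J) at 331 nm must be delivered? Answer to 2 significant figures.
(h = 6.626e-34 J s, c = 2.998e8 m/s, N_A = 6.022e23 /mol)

0.30 J

Product: (5.65e-6 M)(0.105 L) = 5.933e-7 mol.
Photons that must be absorbed: 5.933e-7 / 0.712 = 8.333e-7 mol.
Photon energy: hc/λ = 6.001e-19 J; per mole, 3.614e5 J mol⁻¹.
Energy required: 8.333e-7 × 3.614e5 = 0.30 J.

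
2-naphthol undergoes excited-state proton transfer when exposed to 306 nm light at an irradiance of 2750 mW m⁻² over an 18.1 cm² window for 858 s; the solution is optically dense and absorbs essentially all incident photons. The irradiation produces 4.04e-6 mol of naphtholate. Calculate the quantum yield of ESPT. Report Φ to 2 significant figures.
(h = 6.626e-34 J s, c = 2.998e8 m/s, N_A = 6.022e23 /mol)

Photon energy at 306 nm: hc/λ = (6.626e-34)(2.998e8)/(306e-9) = 6.492e-19 J.
Energy delivered: (2750 mW m⁻²)(18.1e-4 m²)(858 s) = 4.271 J.
Photons incident: 4.271 / 6.492e-19 = 6.579e18, i.e. 6.579e18/6.022e23 = 1.092e-5 mol.
Φ = 4.04e-6 mol / 1.092e-5 mol photons = 0.37.

Φ = 0.37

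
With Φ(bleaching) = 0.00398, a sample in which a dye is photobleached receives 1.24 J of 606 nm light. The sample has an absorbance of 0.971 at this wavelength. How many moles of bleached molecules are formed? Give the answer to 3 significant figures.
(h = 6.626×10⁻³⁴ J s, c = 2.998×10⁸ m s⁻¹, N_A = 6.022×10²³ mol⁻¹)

2.23×10⁻⁸ mol

Photon energy at 606 nm: hc/λ = (6.626×10⁻³⁴)(2.998×10⁸)/(606×10⁻⁹) = 3.278×10⁻¹⁹ J.
Photons incident: 1.24 / 3.278×10⁻¹⁹ = 3.783×10¹⁸, i.e. 3.783×10¹⁸/6.022×10²³ = 6.282×10⁻⁶ mol.
Fraction absorbed: 1 − 10^(−0.971) = 0.8931.
Photons absorbed: 0.8931 × 6.282×10⁻⁶ = 5.610×10⁻⁶ mol.
Product: Φ × n_abs = 0.00398 × 5.610×10⁻⁶ = 2.233×10⁻⁸ mol.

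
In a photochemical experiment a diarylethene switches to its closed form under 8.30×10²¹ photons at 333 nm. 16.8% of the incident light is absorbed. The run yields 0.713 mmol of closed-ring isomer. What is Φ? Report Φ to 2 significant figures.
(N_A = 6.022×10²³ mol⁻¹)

Product: 0.713 mmol = 7.13×10⁻⁴ mol.
Moles of photons: 8.30×10²¹ / 6.022×10²³ = 0.01378 mol.
Photons absorbed: 0.168 × 0.01378 = 0.002315 mol.
Φ = 7.13×10⁻⁴ mol / 0.002315 mol photons = 0.31.

Φ = 0.31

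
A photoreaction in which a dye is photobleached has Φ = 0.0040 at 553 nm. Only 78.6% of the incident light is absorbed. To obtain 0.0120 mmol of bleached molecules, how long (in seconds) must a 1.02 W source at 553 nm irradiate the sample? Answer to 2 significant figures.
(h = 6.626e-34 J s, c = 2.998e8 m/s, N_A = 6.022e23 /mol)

Product: 0.0120 mmol = 1.20e-5 mol.
Photons that must be absorbed: 1.20e-5 / 0.0040 = 0.003000 mol.
Incident photons needed: 0.003000 / 0.786 = 0.003817 mol.
Photon energy: hc/λ = 3.592e-19 J; per mole, 2.163e5 J mol⁻¹.
Energy required: 0.003817 × 2.163e5 = 825.6 J.
Time: 825.6 J / 1.02 W = 810 s.

t ≈ 810 s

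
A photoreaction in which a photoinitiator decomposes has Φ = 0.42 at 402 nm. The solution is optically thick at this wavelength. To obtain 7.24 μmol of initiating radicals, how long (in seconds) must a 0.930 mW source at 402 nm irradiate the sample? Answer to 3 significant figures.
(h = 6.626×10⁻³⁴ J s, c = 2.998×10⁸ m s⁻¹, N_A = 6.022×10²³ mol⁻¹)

t ≈ 5520 s

Product: 7.24 μmol = 7.24×10⁻⁶ mol.
Photons that must be absorbed: 7.24×10⁻⁶ / 0.42 = 1.724×10⁻⁵ mol.
Photon energy: hc/λ = 4.941×10⁻¹⁹ J; per mole, 2.975×10⁵ J mol⁻¹.
Energy required: 1.724×10⁻⁵ × 2.975×10⁵ = 5.129 J.
Time: 5.129 J / 0.00093 W = 5520 s.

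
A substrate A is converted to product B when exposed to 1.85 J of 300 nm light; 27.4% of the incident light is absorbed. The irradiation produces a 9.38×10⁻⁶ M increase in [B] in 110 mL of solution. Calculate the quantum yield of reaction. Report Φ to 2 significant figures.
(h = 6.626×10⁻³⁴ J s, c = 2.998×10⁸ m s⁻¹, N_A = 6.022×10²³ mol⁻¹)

Φ = 0.81

Product: (9.38×10⁻⁶ M)(0.11 L) = 1.032×10⁻⁶ mol.
Photon energy at 300 nm: hc/λ = (6.626×10⁻³⁴)(2.998×10⁸)/(300×10⁻⁹) = 6.622×10⁻¹⁹ J.
Photons incident: 1.85 / 6.622×10⁻¹⁹ = 2.794×10¹⁸, i.e. 2.794×10¹⁸/6.022×10²³ = 4.640×10⁻⁶ mol.
Photons absorbed: 0.274 × 4.640×10⁻⁶ = 1.271×10⁻⁶ mol.
Φ = 1.032×10⁻⁶ mol / 1.271×10⁻⁶ mol photons = 0.81.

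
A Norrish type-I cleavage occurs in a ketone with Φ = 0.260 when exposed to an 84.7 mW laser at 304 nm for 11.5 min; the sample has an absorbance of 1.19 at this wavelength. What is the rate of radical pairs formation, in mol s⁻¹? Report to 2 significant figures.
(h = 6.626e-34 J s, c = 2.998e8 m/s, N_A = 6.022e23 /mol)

5.2e-8 mol s⁻¹

Photon energy at 304 nm: hc/λ = (6.626e-34)(2.998e8)/(304e-9) = 6.534e-19 J.
Energy delivered: (84.7 mW)(690 s) = 58.44 J.
Photons incident: 58.44 / 6.534e-19 = 8.944e19, i.e. 8.944e19/6.022e23 = 1.485e-4 mol.
Fraction absorbed: 1 − 10^(−1.19) = 0.9354.
Photons absorbed: 0.9354 × 1.485e-4 = 1.389e-4 mol.
Product formed: 0.260 × 1.389e-4 = 3.611e-5 mol.
Rate: 3.611e-5 / 690 s = 5.2e-8 mol s⁻¹.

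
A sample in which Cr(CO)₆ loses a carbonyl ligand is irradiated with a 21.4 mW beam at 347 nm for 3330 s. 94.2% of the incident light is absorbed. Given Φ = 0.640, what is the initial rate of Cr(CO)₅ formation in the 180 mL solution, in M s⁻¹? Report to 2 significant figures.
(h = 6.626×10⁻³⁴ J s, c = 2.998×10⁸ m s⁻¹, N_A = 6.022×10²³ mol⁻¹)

2.1×10⁻⁷ M s⁻¹

Photon energy at 347 nm: hc/λ = (6.626×10⁻³⁴)(2.998×10⁸)/(347×10⁻⁹) = 5.725×10⁻¹⁹ J.
Energy delivered: (21.4 mW)(3330 s) = 71.26 J.
Photons incident: 71.26 / 5.725×10⁻¹⁹ = 1.245×10²⁰, i.e. 1.245×10²⁰/6.022×10²³ = 2.067×10⁻⁴ mol.
Photons absorbed: 0.942 × 2.067×10⁻⁴ = 1.947×10⁻⁴ mol.
Product formed: 0.640 × 1.947×10⁻⁴ = 1.246×10⁻⁴ mol.
Rate: 1.246×10⁻⁴ mol / (3330 s × 0.18 L) = 2.1×10⁻⁷ M s⁻¹.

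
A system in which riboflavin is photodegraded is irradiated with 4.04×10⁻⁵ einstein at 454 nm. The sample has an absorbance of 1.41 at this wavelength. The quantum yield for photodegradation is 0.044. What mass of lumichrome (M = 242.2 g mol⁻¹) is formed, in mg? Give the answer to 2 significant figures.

Fraction absorbed: 1 − 10^(−1.41) = 0.9611.
Photons absorbed: 0.9611 × 4.04×10⁻⁵ = 3.883×10⁻⁵ mol.
Product: Φ × n_abs = 0.044 × 3.883×10⁻⁵ = 1.709×10⁻⁶ mol.
Mass: 1.709×10⁻⁶ × 242.2 = 4.139×10⁻⁴ g = 0.41 mg.

0.41 mg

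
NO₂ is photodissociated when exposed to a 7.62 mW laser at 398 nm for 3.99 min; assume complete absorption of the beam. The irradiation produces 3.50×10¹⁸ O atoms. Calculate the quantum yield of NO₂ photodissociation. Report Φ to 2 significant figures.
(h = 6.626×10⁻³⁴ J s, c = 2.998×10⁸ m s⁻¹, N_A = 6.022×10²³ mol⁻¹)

Product: 3.50×10¹⁸ / 6.022×10²³ = 5.812×10⁻⁶ mol.
Photon energy at 398 nm: hc/λ = (6.626×10⁻³⁴)(2.998×10⁸)/(398×10⁻⁹) = 4.991×10⁻¹⁹ J.
Energy delivered: (7.62 mW)(239.4 s) = 1.824 J.
Photons incident: 1.824 / 4.991×10⁻¹⁹ = 3.655×10¹⁸, i.e. 3.655×10¹⁸/6.022×10²³ = 6.069×10⁻⁶ mol.
Φ = 5.812×10⁻⁶ mol / 6.069×10⁻⁶ mol photons = 0.96.

Φ = 0.96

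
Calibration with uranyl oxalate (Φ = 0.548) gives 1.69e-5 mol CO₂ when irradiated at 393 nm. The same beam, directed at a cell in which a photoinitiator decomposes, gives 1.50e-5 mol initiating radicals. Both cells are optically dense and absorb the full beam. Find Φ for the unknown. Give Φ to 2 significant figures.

Φ = 0.49

Photons absorbed by the actinometer: 1.69e-5 / 0.548 = 3.084e-5 mol.
Φ(unknown) = 1.50e-5 / 3.084e-5 = 0.49.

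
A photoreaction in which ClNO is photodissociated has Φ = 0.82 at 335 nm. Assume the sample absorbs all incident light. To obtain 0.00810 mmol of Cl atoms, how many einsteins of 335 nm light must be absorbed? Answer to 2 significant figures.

9.9×10⁻⁶ einstein

Product: 0.00810 mmol = 8.10×10⁻⁶ mol.
Photons that must be absorbed: 8.10×10⁻⁶ / 0.82 = 9.878×10⁻⁶ mol.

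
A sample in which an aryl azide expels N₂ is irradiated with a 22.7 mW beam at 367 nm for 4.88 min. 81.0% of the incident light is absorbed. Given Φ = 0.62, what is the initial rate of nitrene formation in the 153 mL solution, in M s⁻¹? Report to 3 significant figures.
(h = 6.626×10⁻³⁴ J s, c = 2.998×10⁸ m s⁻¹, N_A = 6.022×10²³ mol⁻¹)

2.29×10⁻⁷ M s⁻¹

Photon energy at 367 nm: hc/λ = (6.626×10⁻³⁴)(2.998×10⁸)/(367×10⁻⁹) = 5.413×10⁻¹⁹ J.
Energy delivered: (22.7 mW)(292.8 s) = 6.647 J.
Photons incident: 6.647 / 5.413×10⁻¹⁹ = 1.228×10¹⁹, i.e. 1.228×10¹⁹/6.022×10²³ = 2.039×10⁻⁵ mol.
Photons absorbed: 0.810 × 2.039×10⁻⁵ = 1.652×10⁻⁵ mol.
Product formed: 0.62 × 1.652×10⁻⁵ = 1.024×10⁻⁵ mol.
Rate: 1.024×10⁻⁵ mol / (292.8 s × 0.153 L) = 2.29×10⁻⁷ M s⁻¹.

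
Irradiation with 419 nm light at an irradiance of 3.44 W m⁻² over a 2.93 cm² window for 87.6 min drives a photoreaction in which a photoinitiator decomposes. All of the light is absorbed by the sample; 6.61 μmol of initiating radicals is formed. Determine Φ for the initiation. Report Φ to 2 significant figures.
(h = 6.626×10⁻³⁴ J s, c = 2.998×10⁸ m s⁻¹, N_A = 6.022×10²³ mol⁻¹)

Φ = 0.36

Product: 6.61 μmol = 6.61×10⁻⁶ mol.
Photon energy at 419 nm: hc/λ = (6.626×10⁻³⁴)(2.998×10⁸)/(419×10⁻⁹) = 4.741×10⁻¹⁹ J.
Energy delivered: (3.44 W m⁻²)(2.93×10⁻⁴ m²)(5256 s) = 5.298 J.
Photons incident: 5.298 / 4.741×10⁻¹⁹ = 1.117×10¹⁹, i.e. 1.117×10¹⁹/6.022×10²³ = 1.855×10⁻⁵ mol.
Φ = 6.61×10⁻⁶ mol / 1.855×10⁻⁵ mol photons = 0.36.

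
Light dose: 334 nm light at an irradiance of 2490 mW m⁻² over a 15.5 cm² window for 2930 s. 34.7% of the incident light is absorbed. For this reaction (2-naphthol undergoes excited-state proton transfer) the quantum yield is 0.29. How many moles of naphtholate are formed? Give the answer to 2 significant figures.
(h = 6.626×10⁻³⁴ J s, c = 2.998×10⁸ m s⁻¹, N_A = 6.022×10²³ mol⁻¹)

3.2×10⁻⁶ mol

Photon energy at 334 nm: hc/λ = (6.626×10⁻³⁴)(2.998×10⁸)/(334×10⁻⁹) = 5.948×10⁻¹⁹ J.
Energy delivered: (2490 mW m⁻²)(15.5×10⁻⁴ m²)(2930 s) = 11.31 J.
Photons incident: 11.31 / 5.948×10⁻¹⁹ = 1.901×10¹⁹, i.e. 1.901×10¹⁹/6.022×10²³ = 3.157×10⁻⁵ mol.
Photons absorbed: 0.347 × 3.157×10⁻⁵ = 1.095×10⁻⁵ mol.
Product: Φ × n_abs = 0.29 × 1.095×10⁻⁵ = 3.176×10⁻⁶ mol.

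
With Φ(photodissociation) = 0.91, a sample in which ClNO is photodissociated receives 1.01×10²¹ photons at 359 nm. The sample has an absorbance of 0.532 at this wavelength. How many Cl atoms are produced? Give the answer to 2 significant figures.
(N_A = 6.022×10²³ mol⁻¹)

6.5×10²⁰ atoms

Moles of photons: 1.01×10²¹ / 6.022×10²³ = 0.001677 mol.
Fraction absorbed: 1 − 10^(−0.532) = 0.7062.
Photons absorbed: 0.7062 × 0.001677 = 0.001184 mol.
Product: Φ × n_abs = 0.91 × 0.001184 = 0.001077 mol.
As a count: 0.001077 × 6.022×10²³ = 6.5×10²⁰.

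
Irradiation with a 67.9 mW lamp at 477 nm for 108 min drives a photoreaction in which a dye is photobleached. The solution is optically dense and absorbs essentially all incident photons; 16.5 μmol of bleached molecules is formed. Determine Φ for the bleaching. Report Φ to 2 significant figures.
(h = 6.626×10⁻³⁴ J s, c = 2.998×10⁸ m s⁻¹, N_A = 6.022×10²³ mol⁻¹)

Φ = 0.0094

Product: 16.5 μmol = 1.65×10⁻⁵ mol.
Photon energy at 477 nm: hc/λ = (6.626×10⁻³⁴)(2.998×10⁸)/(477×10⁻⁹) = 4.165×10⁻¹⁹ J.
Energy delivered: (67.9 mW)(6480 s) = 440.0 J.
Photons incident: 440.0 / 4.165×10⁻¹⁹ = 1.056×10²¹, i.e. 1.056×10²¹/6.022×10²³ = 0.001754 mol.
Φ = 1.65×10⁻⁵ mol / 0.001754 mol photons = 0.0094.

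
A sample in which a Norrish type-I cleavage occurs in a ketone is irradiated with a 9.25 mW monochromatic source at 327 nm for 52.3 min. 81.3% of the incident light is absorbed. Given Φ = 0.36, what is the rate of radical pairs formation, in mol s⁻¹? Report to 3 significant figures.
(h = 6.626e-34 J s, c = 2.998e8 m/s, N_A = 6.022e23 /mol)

7.40e-9 mol s⁻¹

Photon energy at 327 nm: hc/λ = (6.626e-34)(2.998e8)/(327e-9) = 6.075e-19 J.
Energy delivered: (9.25 mW)(3138 s) = 29.03 J.
Photons incident: 29.03 / 6.075e-19 = 4.779e19, i.e. 4.779e19/6.022e23 = 7.936e-5 mol.
Photons absorbed: 0.813 × 7.936e-5 = 6.452e-5 mol.
Product formed: 0.36 × 6.452e-5 = 2.323e-5 mol.
Rate: 2.323e-5 / 3138 s = 7.40e-9 mol s⁻¹.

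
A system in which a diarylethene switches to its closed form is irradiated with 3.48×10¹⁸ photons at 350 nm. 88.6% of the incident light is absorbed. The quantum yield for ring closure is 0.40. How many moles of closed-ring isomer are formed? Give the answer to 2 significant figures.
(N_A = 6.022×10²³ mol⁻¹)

Moles of photons: 3.48×10¹⁸ / 6.022×10²³ = 5.779×10⁻⁶ mol.
Photons absorbed: 0.886 × 5.779×10⁻⁶ = 5.120×10⁻⁶ mol.
Product: Φ × n_abs = 0.40 × 5.120×10⁻⁶ = 2.048×10⁻⁶ mol.

2.0×10⁻⁶ mol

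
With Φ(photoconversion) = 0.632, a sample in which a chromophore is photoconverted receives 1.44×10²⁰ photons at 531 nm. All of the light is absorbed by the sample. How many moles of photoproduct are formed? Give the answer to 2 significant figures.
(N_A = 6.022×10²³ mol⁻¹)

Moles of photons: 1.44×10²⁰ / 6.022×10²³ = 2.391×10⁻⁴ mol.
Product: Φ × n_abs = 0.632 × 2.391×10⁻⁴ = 1.511×10⁻⁴ mol.

1.5×10⁻⁴ mol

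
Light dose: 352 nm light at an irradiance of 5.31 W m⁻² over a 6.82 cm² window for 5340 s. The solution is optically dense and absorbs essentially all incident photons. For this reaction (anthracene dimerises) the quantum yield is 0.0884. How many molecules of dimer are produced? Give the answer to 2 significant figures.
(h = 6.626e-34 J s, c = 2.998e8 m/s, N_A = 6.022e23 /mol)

3.0e18 molecules

Photon energy at 352 nm: hc/λ = (6.626e-34)(2.998e8)/(352e-9) = 5.643e-19 J.
Energy delivered: (5.31 W m⁻²)(6.82e-4 m²)(5340 s) = 19.34 J.
Photons incident: 19.34 / 5.643e-19 = 3.427e19, i.e. 3.427e19/6.022e23 = 5.691e-5 mol.
Product: Φ × n_abs = 0.0884 × 5.691e-5 = 5.031e-6 mol.
As a count: 5.031e-6 × 6.022e23 = 3.0e18.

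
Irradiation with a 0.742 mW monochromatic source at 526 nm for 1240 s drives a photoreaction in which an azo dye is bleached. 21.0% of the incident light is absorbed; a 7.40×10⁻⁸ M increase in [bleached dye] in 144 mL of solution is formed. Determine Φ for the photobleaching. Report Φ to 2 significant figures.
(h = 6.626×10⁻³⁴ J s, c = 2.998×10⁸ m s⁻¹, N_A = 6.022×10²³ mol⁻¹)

Product: (7.40×10⁻⁸ M)(0.144 L) = 1.066×10⁻⁸ mol.
Photon energy at 526 nm: hc/λ = (6.626×10⁻³⁴)(2.998×10⁸)/(526×10⁻⁹) = 3.777×10⁻¹⁹ J.
Energy delivered: (0.742 mW)(1240 s) = 0.9201 J.
Photons incident: 0.9201 / 3.777×10⁻¹⁹ = 2.436×10¹⁸, i.e. 2.436×10¹⁸/6.022×10²³ = 4.045×10⁻⁶ mol.
Photons absorbed: 0.210 × 4.045×10⁻⁶ = 8.495×10⁻⁷ mol.
Φ = 1.066×10⁻⁸ mol / 8.495×10⁻⁷ mol photons = 0.013.

Φ = 0.013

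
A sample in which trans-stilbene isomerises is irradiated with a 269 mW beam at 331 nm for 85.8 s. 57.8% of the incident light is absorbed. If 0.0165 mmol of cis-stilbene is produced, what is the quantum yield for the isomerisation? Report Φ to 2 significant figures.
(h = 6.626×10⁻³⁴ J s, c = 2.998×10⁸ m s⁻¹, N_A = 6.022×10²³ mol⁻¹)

Product: 0.0165 mmol = 1.65×10⁻⁵ mol.
Photon energy at 331 nm: hc/λ = (6.626×10⁻³⁴)(2.998×10⁸)/(331×10⁻⁹) = 6.001×10⁻¹⁹ J.
Energy delivered: (269 mW)(85.8 s) = 23.08 J.
Photons incident: 23.08 / 6.001×10⁻¹⁹ = 3.846×10¹⁹, i.e. 3.846×10¹⁹/6.022×10²³ = 6.387×10⁻⁵ mol.
Photons absorbed: 0.578 × 6.387×10⁻⁵ = 3.692×10⁻⁵ mol.
Φ = 1.65×10⁻⁵ mol / 3.692×10⁻⁵ mol photons = 0.45.

Φ = 0.45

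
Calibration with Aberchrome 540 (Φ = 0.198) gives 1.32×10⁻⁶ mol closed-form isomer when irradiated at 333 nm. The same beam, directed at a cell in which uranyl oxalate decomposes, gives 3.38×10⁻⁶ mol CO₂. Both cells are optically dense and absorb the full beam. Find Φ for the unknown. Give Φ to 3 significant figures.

Photons absorbed by the actinometer: 1.32×10⁻⁶ / 0.198 = 6.667×10⁻⁶ mol.
Φ(unknown) = 3.38×10⁻⁶ / 6.667×10⁻⁶ = 0.507.

Φ = 0.507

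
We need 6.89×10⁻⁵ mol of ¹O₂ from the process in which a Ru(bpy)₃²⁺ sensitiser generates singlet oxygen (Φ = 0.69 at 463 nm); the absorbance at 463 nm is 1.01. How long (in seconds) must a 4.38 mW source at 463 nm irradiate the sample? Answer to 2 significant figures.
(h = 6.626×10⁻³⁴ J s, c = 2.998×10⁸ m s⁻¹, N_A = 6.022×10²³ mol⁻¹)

t ≈ 6500 s

Photons that must be absorbed: 6.89×10⁻⁵ / 0.69 = 9.986×10⁻⁵ mol.
Fraction absorbed: 1 − 10^(−1.01) = 0.9023.
Incident photons needed: 9.986×10⁻⁵ / 0.9023 = 1.107×10⁻⁴ mol.
Photon energy: hc/λ = 4.290×10⁻¹⁹ J; per mole, 2.583×10⁵ J mol⁻¹.
Energy required: 1.107×10⁻⁴ × 2.583×10⁵ = 28.59 J.
Time: 28.59 J / 0.00438 W = 6500 s.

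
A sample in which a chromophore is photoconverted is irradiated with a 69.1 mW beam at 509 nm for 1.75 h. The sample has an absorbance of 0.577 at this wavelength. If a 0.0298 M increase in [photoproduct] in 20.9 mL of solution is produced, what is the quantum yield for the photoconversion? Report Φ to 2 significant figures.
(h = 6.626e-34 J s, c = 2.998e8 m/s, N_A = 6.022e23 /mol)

Product: (0.0298 M)(0.0209 L) = 6.228e-4 mol.
Photon energy at 509 nm: hc/λ = (6.626e-34)(2.998e8)/(509e-9) = 3.903e-19 J.
Energy delivered: (69.1 mW)(6300 s) = 435.3 J.
Photons incident: 435.3 / 3.903e-19 = 1.115e21, i.e. 1.115e21/6.022e23 = 0.001852 mol.
Fraction absorbed: 1 − 10^(−0.577) = 0.7351.
Photons absorbed: 0.7351 × 0.001852 = 0.001361 mol.
Φ = 6.228e-4 mol / 0.001361 mol photons = 0.46.

Φ = 0.46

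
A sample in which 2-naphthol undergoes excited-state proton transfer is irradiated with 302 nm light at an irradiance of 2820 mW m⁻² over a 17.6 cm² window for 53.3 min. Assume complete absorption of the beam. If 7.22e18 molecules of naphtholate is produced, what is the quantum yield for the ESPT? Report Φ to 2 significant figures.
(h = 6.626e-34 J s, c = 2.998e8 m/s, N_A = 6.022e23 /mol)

Product: 7.22e18 / 6.022e23 = 1.199e-5 mol.
Photon energy at 302 nm: hc/λ = (6.626e-34)(2.998e8)/(302e-9) = 6.578e-19 J.
Energy delivered: (2820 mW m⁻²)(17.6e-4 m²)(3198 s) = 15.87 J.
Photons incident: 15.87 / 6.578e-19 = 2.413e19, i.e. 2.413e19/6.022e23 = 4.007e-5 mol.
Φ = 1.199e-5 mol / 4.007e-5 mol photons = 0.30.

Φ = 0.30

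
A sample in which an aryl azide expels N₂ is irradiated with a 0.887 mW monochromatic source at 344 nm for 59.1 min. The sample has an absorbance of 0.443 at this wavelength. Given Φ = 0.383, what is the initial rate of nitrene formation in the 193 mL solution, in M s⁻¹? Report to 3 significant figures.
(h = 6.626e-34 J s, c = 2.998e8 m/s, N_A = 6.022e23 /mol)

Photon energy at 344 nm: hc/λ = (6.626e-34)(2.998e8)/(344e-9) = 5.775e-19 J.
Energy delivered: (0.887 mW)(3546 s) = 3.145 J.
Photons incident: 3.145 / 5.775e-19 = 5.446e18, i.e. 5.446e18/6.022e23 = 9.044e-6 mol.
Fraction absorbed: 1 − 10^(−0.443) = 0.6394.
Photons absorbed: 0.6394 × 9.044e-6 = 5.783e-6 mol.
Product formed: 0.383 × 5.783e-6 = 2.215e-6 mol.
Rate: 2.215e-6 mol / (3546 s × 0.193 L) = 3.24e-9 M s⁻¹.

3.24e-9 M s⁻¹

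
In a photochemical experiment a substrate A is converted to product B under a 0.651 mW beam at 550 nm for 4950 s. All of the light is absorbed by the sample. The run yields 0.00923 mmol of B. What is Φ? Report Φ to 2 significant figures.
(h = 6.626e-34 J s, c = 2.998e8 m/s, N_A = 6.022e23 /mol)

Product: 0.00923 mmol = 9.23e-6 mol.
Photon energy at 550 nm: hc/λ = (6.626e-34)(2.998e8)/(550e-9) = 3.612e-19 J.
Energy delivered: (0.651 mW)(4950 s) = 3.222 J.
Photons incident: 3.222 / 3.612e-19 = 8.920e18, i.e. 8.920e18/6.022e23 = 1.481e-5 mol.
Φ = 9.23e-6 mol / 1.481e-5 mol photons = 0.62.

Φ = 0.62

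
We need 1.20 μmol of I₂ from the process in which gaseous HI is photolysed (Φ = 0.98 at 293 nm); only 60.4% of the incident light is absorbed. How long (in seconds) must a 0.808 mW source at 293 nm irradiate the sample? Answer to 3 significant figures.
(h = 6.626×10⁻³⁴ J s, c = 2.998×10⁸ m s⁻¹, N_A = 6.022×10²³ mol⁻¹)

Product: 1.20 μmol = 1.20×10⁻⁶ mol.
Photons that must be absorbed: 1.20×10⁻⁶ / 0.98 = 1.224×10⁻⁶ mol.
Incident photons needed: 1.224×10⁻⁶ / 0.604 = 2.026×10⁻⁶ mol.
Photon energy: hc/λ = 6.780×10⁻¹⁹ J; per mole, 4.083×10⁵ J mol⁻¹.
Energy required: 2.026×10⁻⁶ × 4.083×10⁵ = 0.8272 J.
Time: 0.8272 J / 0.000808 W = 1020 s.

t ≈ 1020 s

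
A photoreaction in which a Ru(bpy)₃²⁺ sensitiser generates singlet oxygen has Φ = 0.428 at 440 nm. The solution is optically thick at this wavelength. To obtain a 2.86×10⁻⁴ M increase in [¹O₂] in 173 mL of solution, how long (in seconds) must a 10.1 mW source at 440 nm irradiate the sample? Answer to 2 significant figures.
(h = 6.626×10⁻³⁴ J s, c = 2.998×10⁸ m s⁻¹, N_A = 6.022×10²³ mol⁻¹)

Product: (2.86×10⁻⁴ M)(0.173 L) = 4.948×10⁻⁵ mol.
Photons that must be absorbed: 4.948×10⁻⁵ / 0.428 = 1.156×10⁻⁴ mol.
Photon energy: hc/λ = 4.515×10⁻¹⁹ J; per mole, 2.719×10⁵ J mol⁻¹.
Energy required: 1.156×10⁻⁴ × 2.719×10⁵ = 31.43 J.
Time: 31.43 J / 0.0101 W = 3100 s.

t ≈ 3100 s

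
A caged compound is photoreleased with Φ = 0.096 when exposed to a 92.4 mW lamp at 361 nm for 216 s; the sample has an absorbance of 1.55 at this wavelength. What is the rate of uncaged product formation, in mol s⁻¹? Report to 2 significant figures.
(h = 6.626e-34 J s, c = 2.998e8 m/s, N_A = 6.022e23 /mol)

2.6e-8 mol s⁻¹

Photon energy at 361 nm: hc/λ = (6.626e-34)(2.998e8)/(361e-9) = 5.503e-19 J.
Energy delivered: (92.4 mW)(216 s) = 19.96 J.
Photons incident: 19.96 / 5.503e-19 = 3.627e19, i.e. 3.627e19/6.022e23 = 6.023e-5 mol.
Fraction absorbed: 1 − 10^(−1.55) = 0.9718.
Photons absorbed: 0.9718 × 6.023e-5 = 5.853e-5 mol.
Product formed: 0.096 × 5.853e-5 = 5.619e-6 mol.
Rate: 5.619e-6 / 216 s = 2.6e-8 mol s⁻¹.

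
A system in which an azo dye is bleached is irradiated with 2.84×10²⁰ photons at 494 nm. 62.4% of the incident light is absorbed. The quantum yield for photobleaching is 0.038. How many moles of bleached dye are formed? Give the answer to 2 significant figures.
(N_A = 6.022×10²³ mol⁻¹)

Moles of photons: 2.84×10²⁰ / 6.022×10²³ = 4.716×10⁻⁴ mol.
Photons absorbed: 0.624 × 4.716×10⁻⁴ = 2.943×10⁻⁴ mol.
Product: Φ × n_abs = 0.038 × 2.943×10⁻⁴ = 1.118×10⁻⁵ mol.

1.1×10⁻⁵ mol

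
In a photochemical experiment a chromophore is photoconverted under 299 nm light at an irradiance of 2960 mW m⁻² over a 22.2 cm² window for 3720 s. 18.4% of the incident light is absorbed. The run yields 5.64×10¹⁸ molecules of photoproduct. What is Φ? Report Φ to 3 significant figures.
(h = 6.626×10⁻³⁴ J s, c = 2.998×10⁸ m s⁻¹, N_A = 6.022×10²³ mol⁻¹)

Φ = 0.833

Product: 5.64×10¹⁸ / 6.022×10²³ = 9.366×10⁻⁶ mol.
Photon energy at 299 nm: hc/λ = (6.626×10⁻³⁴)(2.998×10⁸)/(299×10⁻⁹) = 6.644×10⁻¹⁹ J.
Energy delivered: (2960 mW m⁻²)(22.2×10⁻⁴ m²)(3720 s) = 24.44 J.
Photons incident: 24.44 / 6.644×10⁻¹⁹ = 3.679×10¹⁹, i.e. 3.679×10¹⁹/6.022×10²³ = 6.109×10⁻⁵ mol.
Photons absorbed: 0.184 × 6.109×10⁻⁵ = 1.124×10⁻⁵ mol.
Φ = 9.366×10⁻⁶ mol / 1.124×10⁻⁵ mol photons = 0.833.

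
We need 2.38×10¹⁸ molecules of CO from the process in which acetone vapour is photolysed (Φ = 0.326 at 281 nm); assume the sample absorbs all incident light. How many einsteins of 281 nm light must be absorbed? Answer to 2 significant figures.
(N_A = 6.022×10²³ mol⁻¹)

Product: 2.38×10¹⁸ / 6.022×10²³ = 3.952×10⁻⁶ mol.
Photons that must be absorbed: 3.952×10⁻⁶ / 0.326 = 1.212×10⁻⁵ mol.

1.2×10⁻⁵ einstein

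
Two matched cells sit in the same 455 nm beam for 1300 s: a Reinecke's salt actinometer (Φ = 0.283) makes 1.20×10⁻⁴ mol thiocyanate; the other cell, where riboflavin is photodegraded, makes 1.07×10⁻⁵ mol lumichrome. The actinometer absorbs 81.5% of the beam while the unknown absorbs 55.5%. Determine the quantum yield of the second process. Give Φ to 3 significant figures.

Φ = 0.0371

Photons absorbed by the actinometer: 1.20×10⁻⁴ / 0.283 = 4.240×10⁻⁴ mol.
Incident flux: 4.240×10⁻⁴ / 0.815 = 5.202×10⁻⁴ einstein.
Absorbed by unknown: 0.555 × 5.202×10⁻⁴ = 2.887×10⁻⁴ mol.
Φ(unknown) = 1.07×10⁻⁵ / 2.887×10⁻⁴ = 0.0371.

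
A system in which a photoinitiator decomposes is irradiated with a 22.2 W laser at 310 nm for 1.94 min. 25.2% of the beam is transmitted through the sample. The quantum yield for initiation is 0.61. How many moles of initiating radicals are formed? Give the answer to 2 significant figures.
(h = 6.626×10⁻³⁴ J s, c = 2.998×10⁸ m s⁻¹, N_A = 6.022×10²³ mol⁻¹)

0.0031 mol

Photon energy at 310 nm: hc/λ = (6.626×10⁻³⁴)(2.998×10⁸)/(310×10⁻⁹) = 6.408×10⁻¹⁹ J.
Energy delivered: (22.2 W)(116.4 s) = 2584 J.
Photons incident: 2584 / 6.408×10⁻¹⁹ = 4.032×10²¹, i.e. 4.032×10²¹/6.022×10²³ = 0.006695 mol.
Fraction absorbed: 1 − 25.2/100 = 0.7480.
Photons absorbed: 0.7480 × 0.006695 = 0.005008 mol.
Product: Φ × n_abs = 0.61 × 0.005008 = 0.003055 mol.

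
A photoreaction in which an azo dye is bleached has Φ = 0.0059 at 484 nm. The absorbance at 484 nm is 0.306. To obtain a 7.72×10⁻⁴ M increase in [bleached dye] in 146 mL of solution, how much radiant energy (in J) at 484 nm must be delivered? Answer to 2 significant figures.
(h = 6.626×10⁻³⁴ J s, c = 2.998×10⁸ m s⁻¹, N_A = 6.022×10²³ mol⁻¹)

Product: (7.72×10⁻⁴ M)(0.146 L) = 1.127×10⁻⁴ mol.
Photons that must be absorbed: 1.127×10⁻⁴ / 0.0059 = 0.01910 mol.
Fraction absorbed: 1 − 10^(−0.306) = 0.5057.
Incident photons needed: 0.01910 / 0.5057 = 0.03777 mol.
Photon energy: hc/λ = 4.104×10⁻¹⁹ J; per mole, 2.471×10⁵ J mol⁻¹.
Energy required: 0.03777 × 2.471×10⁵ = 9300 J.

9300 J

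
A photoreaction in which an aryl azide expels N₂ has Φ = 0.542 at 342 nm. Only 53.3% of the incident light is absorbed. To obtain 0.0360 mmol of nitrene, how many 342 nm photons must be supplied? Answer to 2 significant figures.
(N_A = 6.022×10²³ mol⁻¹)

Product: 0.0360 mmol = 3.60×10⁻⁵ mol.
Photons that must be absorbed: 3.60×10⁻⁵ / 0.542 = 6.642×10⁻⁵ mol.
Incident photons needed: 6.642×10⁻⁵ / 0.533 = 1.246×10⁻⁴ mol.
Photon count: 1.246×10⁻⁴ × 6.022×10²³ = 7.5×10¹⁹.

7.5×10¹⁹ photons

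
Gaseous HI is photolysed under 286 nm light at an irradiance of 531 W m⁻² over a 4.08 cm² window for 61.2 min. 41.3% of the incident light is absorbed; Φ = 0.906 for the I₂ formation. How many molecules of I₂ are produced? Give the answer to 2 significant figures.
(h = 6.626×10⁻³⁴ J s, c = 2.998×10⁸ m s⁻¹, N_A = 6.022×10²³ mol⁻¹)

Photon energy at 286 nm: hc/λ = (6.626×10⁻³⁴)(2.998×10⁸)/(286×10⁻⁹) = 6.946×10⁻¹⁹ J.
Energy delivered: (531 W m⁻²)(4.08×10⁻⁴ m²)(3672 s) = 795.5 J.
Photons incident: 795.5 / 6.946×10⁻¹⁹ = 1.145×10²¹, i.e. 1.145×10²¹/6.022×10²³ = 0.001901 mol.
Photons absorbed: 0.413 × 0.001901 = 7.851×10⁻⁴ mol.
Product: Φ × n_abs = 0.906 × 7.851×10⁻⁴ = 7.113×10⁻⁴ mol.
As a count: 7.113×10⁻⁴ × 6.022×10²³ = 4.3×10²⁰.

4.3×10²⁰ molecules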